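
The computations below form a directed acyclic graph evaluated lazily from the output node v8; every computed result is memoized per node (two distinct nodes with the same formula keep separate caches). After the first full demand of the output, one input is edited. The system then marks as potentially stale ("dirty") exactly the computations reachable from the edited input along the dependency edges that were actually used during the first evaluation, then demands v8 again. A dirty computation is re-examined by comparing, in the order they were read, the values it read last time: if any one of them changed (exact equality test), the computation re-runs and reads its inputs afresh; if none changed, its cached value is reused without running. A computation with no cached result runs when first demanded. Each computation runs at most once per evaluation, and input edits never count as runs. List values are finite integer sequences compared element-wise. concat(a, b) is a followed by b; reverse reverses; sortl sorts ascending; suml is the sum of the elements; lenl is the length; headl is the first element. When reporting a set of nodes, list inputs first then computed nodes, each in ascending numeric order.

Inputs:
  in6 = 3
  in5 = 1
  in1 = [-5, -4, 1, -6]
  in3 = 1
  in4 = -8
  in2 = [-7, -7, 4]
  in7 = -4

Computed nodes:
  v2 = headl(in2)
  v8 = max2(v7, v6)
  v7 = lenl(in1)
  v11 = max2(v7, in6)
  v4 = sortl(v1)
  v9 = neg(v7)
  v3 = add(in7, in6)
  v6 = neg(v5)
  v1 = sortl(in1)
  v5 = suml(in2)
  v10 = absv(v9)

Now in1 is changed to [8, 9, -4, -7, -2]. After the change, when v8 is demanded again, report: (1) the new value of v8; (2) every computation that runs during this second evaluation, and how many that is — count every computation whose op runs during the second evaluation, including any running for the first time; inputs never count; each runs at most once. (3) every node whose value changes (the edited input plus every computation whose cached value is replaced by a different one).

Demanding v8 again yields 10.
2 computations run: v7, v8.
The nodes whose values change: in1, v7.

First demand of the output computes:
  v5 = suml([-7, -7, 4]) = -10
  v6 = neg(-10) = 10
  v7 = lenl([-5, -4, 1, -6]) = 4
  v8 = max2(4, 10) = 10

After the edit, cleaning proceeds:
  v7: a read changed (in1 [-5, -4, 1, -6]->[8, 9, -4, -7, -2]) — executes, giving 5.
  v8: a read changed (v7 4->5) — executes, giving 10 — identical to its old value.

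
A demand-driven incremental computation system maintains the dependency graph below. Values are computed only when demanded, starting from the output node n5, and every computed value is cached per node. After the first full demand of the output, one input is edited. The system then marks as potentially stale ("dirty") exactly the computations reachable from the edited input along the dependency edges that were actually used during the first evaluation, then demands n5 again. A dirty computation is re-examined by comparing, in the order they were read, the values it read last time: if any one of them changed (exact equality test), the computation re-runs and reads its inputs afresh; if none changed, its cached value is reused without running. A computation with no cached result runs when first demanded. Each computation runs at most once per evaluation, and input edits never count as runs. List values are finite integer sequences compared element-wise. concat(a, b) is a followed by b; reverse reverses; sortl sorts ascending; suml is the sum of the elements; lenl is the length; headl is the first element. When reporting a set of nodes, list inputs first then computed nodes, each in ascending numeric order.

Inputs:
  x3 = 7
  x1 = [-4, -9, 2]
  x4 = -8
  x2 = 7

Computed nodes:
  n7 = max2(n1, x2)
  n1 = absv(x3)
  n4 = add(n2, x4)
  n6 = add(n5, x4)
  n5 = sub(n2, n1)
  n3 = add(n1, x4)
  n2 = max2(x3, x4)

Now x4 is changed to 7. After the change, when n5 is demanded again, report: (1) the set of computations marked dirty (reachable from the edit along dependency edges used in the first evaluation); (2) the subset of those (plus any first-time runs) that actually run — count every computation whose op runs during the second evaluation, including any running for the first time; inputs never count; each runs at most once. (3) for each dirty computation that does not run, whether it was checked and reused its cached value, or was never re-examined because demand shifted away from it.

First evaluation (everything demanded from the output):
  n1 = absv(7) = 7
  n2 = max2(7, -8) = 7
  n5 = sub(7, 7) = 0

Propagation after the edit:
  n2: runs — x4 -8->7; result 7 (same value as before).
  n5: checked — values it read are unchanged (n2 unchanged, n1 unchanged); reused cached 0 without running.

Key observation: the change is absorbed at n2 — it re-runs but produces the same value, and the output's value is unchanged.

Marked dirty: n2, n5.
Computations that run: n2 — 1 in total.
Checked but reused from cache: n5.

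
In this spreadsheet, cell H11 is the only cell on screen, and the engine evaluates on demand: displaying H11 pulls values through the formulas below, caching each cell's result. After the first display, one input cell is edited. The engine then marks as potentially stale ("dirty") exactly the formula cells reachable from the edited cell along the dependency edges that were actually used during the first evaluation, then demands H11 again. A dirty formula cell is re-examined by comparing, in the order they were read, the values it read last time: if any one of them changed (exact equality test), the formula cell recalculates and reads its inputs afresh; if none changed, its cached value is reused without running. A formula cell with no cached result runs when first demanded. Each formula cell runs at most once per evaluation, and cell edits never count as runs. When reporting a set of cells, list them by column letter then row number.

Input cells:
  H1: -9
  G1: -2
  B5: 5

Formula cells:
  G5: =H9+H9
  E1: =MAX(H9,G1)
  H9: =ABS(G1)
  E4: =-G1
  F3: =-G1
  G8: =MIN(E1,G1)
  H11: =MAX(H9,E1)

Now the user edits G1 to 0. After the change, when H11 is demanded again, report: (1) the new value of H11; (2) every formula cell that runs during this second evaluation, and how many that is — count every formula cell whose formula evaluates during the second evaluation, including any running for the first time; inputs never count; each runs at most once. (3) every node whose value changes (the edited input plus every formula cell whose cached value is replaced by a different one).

H11 now evaluates to 0.
Run set: E1, H9, H11 (3 run).
Changed values: E1, G1, H9, H11.

Initial pass — values computed on the first demand:
  H9 = ABS(-2) = 2
  E1 = MAX(2, -2) = 2
  H11 = MAX(2, 2) = 2

Second demand — change propagation:
  H9: re-runs because G1 -2->0; new result 0.
  E1: re-runs because H9 2->0; G1 -2->0; new result 0.
  H11: re-runs because H9 2->0; E1 2->0; new result 0.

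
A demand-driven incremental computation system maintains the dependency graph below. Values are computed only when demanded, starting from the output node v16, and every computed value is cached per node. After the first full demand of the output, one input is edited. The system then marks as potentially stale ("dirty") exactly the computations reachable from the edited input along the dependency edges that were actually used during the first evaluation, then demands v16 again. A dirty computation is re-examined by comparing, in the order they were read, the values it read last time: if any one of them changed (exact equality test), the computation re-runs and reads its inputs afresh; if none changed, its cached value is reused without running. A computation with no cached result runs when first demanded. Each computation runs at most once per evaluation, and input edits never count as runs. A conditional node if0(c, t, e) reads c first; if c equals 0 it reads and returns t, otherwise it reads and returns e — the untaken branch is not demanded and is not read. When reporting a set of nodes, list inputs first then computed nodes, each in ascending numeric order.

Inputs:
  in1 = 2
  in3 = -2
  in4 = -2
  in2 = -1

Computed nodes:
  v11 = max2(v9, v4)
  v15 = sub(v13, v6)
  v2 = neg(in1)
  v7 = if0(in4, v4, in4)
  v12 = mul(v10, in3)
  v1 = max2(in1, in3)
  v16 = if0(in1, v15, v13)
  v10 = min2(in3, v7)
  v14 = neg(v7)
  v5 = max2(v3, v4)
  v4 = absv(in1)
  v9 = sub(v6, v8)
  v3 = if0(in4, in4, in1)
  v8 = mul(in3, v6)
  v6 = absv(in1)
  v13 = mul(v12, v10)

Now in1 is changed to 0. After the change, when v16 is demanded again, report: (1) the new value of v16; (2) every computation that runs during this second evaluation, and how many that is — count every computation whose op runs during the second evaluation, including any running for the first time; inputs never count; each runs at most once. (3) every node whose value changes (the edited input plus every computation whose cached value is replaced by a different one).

First evaluation (everything demanded from the output):
  v7 = if0(in4=-2 -> else branch in4) = -2
  v10 = min2(-2, -2) = -2
  v12 = mul(-2, -2) = 4
  v13 = mul(4, -2) = -8
  v16 = if0(in1=2 -> else branch v13) = -8

Propagation after the edit:
  v6: demanded for the first time — runs, produces 0.
  v15: demanded for the first time — runs, produces -8.
  v16: runs — in1 2->0; result -8 (same value as before).

Key observation: a condition flipped, so demand reaches new nodes — v6, v15 run for the first time.

New value of v16: -8.
Computations that run: v6, v15, v16 — 3 in total.
Values that change: in1.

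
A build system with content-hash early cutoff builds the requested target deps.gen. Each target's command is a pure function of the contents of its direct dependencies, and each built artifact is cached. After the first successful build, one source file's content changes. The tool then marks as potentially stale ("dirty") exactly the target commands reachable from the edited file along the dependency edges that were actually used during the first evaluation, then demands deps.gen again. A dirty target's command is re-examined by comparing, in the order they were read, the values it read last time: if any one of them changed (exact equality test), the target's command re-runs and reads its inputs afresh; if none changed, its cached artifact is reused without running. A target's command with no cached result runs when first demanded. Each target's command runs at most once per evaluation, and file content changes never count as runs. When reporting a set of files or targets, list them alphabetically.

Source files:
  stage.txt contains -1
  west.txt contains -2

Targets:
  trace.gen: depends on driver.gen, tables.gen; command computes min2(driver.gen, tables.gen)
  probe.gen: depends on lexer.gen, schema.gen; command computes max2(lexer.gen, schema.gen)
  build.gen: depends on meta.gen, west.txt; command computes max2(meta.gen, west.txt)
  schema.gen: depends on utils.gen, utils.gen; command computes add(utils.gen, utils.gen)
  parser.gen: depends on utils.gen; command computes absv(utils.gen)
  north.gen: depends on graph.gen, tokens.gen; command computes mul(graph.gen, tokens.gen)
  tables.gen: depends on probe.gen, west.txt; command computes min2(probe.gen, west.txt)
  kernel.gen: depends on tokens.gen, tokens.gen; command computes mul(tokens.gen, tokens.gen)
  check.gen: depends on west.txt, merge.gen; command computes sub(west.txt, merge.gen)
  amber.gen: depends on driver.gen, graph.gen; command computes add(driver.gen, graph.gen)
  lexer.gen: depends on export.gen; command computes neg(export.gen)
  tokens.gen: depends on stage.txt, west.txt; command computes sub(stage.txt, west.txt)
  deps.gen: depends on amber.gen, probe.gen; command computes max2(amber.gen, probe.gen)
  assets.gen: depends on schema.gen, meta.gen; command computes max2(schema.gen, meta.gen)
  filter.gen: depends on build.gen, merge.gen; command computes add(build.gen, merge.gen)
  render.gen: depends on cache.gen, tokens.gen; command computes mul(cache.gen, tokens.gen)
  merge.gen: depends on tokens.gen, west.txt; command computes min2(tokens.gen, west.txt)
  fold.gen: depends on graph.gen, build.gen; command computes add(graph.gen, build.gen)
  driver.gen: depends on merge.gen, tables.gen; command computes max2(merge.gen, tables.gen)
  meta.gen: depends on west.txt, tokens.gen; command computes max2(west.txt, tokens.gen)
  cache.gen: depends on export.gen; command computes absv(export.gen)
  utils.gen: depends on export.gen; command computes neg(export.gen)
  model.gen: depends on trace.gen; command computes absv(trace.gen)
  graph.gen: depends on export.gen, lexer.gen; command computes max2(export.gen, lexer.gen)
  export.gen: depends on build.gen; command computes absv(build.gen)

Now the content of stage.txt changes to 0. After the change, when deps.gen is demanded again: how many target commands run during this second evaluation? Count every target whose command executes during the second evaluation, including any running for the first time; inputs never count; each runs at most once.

Target commands that run: amber.gen, build.gen, deps.gen, export.gen, graph.gen, lexer.gen, merge.gen, meta.gen, probe.gen, schema.gen, tables.gen, tokens.gen, utils.gen — 13 in total.
Key observation: the cutoff stops propagation at driver.gen — its inputs' values are unchanged, so it reuses its cache.

First evaluation (everything demanded from the output):
  tokens.gen = sub(-1, -2) = 1
  merge.gen = min2(1, -2) = -2
  meta.gen = max2(-2, 1) = 1
  build.gen = max2(1, -2) = 1
  export.gen = absv(1) = 1
  lexer.gen = neg(1) = -1
  graph.gen = max2(1, -1) = 1
  utils.gen = neg(1) = -1
  schema.gen = add(-1, -1) = -2
  probe.gen = max2(-1, -2) = -1
  tables.gen = min2(-1, -2) = -2
  driver.gen = max2(-2, -2) = -2
  amber.gen = add(-2, 1) = -1
  deps.gen = max2(-1, -1) = -1

Propagation after the edit:
  tokens.gen: runs — stage.txt -1->0; result 2.
  merge.gen: runs — tokens.gen 1->2; result -2 (same value as before).
  meta.gen: runs — tokens.gen 1->2; result 2.
  build.gen: runs — meta.gen 1->2; result 2.
  export.gen: runs — build.gen 1->2; result 2.
  lexer.gen: runs — export.gen 1->2; result -2.
  graph.gen: runs — export.gen 1->2; lexer.gen -1->-2; result 2.
  utils.gen: runs — export.gen 1->2; result -2.
  schema.gen: runs — utils.gen -1->-2; utils.gen -1->-2; result -4.
  probe.gen: runs — lexer.gen -1->-2; schema.gen -2->-4; result -2.
  tables.gen: runs — probe.gen -1->-2; result -2 (same value as before).
  driver.gen: checked — values it read are unchanged (merge.gen unchanged, tables.gen unchanged); reused cached -2 without running.
  amber.gen: runs — graph.gen 1->2; result 0.
  deps.gen: runs — amber.gen -1->0; probe.gen -1->-2; result 0.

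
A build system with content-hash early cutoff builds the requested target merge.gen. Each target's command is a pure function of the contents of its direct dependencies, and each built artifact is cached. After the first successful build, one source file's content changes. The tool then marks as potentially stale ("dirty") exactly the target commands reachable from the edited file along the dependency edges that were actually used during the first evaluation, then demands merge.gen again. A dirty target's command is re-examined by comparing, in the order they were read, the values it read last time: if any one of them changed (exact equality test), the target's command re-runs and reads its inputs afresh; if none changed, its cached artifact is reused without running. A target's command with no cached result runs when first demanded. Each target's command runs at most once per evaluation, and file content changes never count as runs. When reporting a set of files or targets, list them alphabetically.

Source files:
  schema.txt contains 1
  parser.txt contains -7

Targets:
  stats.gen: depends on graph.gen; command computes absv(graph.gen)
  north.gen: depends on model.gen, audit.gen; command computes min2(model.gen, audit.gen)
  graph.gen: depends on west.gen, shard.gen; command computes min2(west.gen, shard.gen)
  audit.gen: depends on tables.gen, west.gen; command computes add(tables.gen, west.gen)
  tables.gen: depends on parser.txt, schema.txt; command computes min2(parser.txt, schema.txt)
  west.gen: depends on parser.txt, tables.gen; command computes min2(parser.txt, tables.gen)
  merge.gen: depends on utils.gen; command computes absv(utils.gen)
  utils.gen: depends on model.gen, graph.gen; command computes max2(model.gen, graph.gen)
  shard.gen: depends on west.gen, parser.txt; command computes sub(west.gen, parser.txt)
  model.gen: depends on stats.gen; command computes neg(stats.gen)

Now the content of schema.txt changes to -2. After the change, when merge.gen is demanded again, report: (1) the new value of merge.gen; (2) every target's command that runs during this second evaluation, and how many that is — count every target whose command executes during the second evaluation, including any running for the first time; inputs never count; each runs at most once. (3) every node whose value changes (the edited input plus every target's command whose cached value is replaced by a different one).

First evaluation (everything demanded from the output):
  tables.gen = min2(-7, 1) = -7
  west.gen = min2(-7, -7) = -7
  shard.gen = sub(-7, -7) = 0
  graph.gen = min2(-7, 0) = -7
  stats.gen = absv(-7) = 7
  model.gen = neg(7) = -7
  utils.gen = max2(-7, -7) = -7
  merge.gen = absv(-7) = 7

Propagation after the edit:
  tables.gen: runs — schema.txt 1->-2; result -7 (same value as before).
  west.gen: checked — values it read are unchanged (parser.txt unchanged, tables.gen unchanged); reused cached -7 without running.
  shard.gen: checked — values it read are unchanged (west.gen unchanged, parser.txt unchanged); reused cached 0 without running.
  graph.gen: checked — values it read are unchanged (west.gen unchanged, shard.gen unchanged); reused cached -7 without running.
  stats.gen: checked — values it read are unchanged (graph.gen unchanged); reused cached 7 without running.
  model.gen: checked — values it read are unchanged (stats.gen unchanged); reused cached -7 without running.
  utils.gen: checked — values it read are unchanged (model.gen unchanged, graph.gen unchanged); reused cached -7 without running.
  merge.gen: checked — values it read are unchanged (utils.gen unchanged); reused cached 7 without running.

Key observation: the change is absorbed at tables.gen — it re-runs but produces the same value, and the output's value is unchanged.

New value of merge.gen: 7.
Target commands that run: tables.gen — 1 in total.
Values that change: schema.txt.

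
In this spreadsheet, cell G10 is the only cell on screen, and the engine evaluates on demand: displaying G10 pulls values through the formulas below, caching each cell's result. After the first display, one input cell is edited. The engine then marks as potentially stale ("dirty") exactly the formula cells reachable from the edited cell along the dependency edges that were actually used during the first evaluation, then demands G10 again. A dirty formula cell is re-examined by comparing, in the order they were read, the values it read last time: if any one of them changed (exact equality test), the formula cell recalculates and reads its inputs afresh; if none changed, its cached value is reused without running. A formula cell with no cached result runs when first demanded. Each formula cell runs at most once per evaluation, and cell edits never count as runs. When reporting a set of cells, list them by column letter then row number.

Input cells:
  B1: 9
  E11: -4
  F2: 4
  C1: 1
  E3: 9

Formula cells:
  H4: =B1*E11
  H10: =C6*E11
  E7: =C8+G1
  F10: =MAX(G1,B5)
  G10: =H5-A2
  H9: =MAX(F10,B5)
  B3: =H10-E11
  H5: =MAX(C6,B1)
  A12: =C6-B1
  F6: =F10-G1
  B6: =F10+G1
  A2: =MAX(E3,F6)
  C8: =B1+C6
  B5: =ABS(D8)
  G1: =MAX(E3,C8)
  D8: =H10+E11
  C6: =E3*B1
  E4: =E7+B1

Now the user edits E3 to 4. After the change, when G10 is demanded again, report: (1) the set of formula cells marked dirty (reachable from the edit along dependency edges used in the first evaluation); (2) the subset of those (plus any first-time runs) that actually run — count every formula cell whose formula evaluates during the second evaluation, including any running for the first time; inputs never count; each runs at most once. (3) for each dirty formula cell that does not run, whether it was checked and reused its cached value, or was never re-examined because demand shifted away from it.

Initial pass — values computed on the first demand:
  C6 = 9 * 9 = 81
  C8 = 9 + 81 = 90
  G1 = MAX(9, 90) = 90
  H5 = MAX(81, 9) = 81
  H10 = 81 * -4 = -324
  D8 = -324 + -4 = -328
  B5 = ABS(-328) = 328
  F10 = MAX(90, 328) = 328
  F6 = 328 - 90 = 238
  A2 = MAX(9, 238) = 238
  G10 = 81 - 238 = -157

Second demand — change propagation:
  C6: re-runs because E3 9->4; new result 36.
  C8: re-runs because C6 81->36; new result 45.
  G1: re-runs because E3 9->4; C8 90->45; new result 45.
  H5: re-runs because C6 81->36; new result 36.
  H10: re-runs because C6 81->36; new result -144.
  D8: re-runs because H10 -324->-144; new result -148.
  B5: re-runs because D8 -328->-148; new result 148.
  F10: re-runs because G1 90->45; B5 328->148; new result 148.
  F6: re-runs because F10 328->148; G1 90->45; new result 103.
  A2: re-runs because E3 9->4; F6 238->103; new result 103.
  G10: re-runs because H5 81->36; A2 238->103; new result -67.

Dirty set: A2, B5, C6, C8, D8, F6, F10, G1, G10, H5, H10.
Run set: A2, B5, C6, C8, D8, F6, F10, G1, G10, H5, H10 (11 run).
All dirty formula cells ended up running.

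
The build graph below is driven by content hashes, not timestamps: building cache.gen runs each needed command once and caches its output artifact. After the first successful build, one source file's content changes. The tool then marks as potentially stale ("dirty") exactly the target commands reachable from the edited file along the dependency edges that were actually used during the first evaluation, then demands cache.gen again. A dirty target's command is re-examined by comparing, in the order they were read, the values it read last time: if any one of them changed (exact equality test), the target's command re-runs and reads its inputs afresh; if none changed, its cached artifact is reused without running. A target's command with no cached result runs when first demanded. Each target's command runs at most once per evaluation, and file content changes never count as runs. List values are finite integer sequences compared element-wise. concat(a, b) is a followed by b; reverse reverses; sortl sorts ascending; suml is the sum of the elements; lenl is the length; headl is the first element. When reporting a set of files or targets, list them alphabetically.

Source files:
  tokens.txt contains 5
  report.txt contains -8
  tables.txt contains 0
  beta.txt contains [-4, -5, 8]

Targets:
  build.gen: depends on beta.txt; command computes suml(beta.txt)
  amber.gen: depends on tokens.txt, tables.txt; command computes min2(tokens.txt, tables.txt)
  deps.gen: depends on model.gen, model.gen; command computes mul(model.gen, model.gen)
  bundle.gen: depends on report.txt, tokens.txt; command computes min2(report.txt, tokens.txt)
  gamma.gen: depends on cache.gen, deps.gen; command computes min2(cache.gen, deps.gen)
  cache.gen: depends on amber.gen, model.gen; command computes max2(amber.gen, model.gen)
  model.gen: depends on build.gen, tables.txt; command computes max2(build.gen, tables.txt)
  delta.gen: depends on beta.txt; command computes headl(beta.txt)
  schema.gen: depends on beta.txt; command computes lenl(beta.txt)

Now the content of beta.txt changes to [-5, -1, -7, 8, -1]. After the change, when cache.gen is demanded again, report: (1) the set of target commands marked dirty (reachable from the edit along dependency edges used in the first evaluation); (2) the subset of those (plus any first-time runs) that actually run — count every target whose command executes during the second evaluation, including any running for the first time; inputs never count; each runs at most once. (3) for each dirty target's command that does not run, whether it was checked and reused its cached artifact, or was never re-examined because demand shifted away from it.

Initial pass — values computed on the first demand:
  amber.gen = min2(5, 0) = 0
  build.gen = suml([-4, -5, 8]) = -1
  model.gen = max2(-1, 0) = 0
  cache.gen = max2(0, 0) = 0

Second demand — change propagation:
  build.gen: re-runs because beta.txt [-4, -5, 8]->[-5, -1, -7, 8, -1]; new result -6.
  model.gen: re-runs because build.gen -1->-6; new result 0 (unchanged).
  cache.gen: re-examined; everything it read last time is the same (amber.gen unchanged, model.gen unchanged) — cache 0 kept, no run.

The important point: model.gen recomputes to an identical value, and the output ends up unchanged.

Dirty set: build.gen, cache.gen, model.gen.
Run set: build.gen, model.gen (2 run).
Re-examined without running (cache reused): cache.gen.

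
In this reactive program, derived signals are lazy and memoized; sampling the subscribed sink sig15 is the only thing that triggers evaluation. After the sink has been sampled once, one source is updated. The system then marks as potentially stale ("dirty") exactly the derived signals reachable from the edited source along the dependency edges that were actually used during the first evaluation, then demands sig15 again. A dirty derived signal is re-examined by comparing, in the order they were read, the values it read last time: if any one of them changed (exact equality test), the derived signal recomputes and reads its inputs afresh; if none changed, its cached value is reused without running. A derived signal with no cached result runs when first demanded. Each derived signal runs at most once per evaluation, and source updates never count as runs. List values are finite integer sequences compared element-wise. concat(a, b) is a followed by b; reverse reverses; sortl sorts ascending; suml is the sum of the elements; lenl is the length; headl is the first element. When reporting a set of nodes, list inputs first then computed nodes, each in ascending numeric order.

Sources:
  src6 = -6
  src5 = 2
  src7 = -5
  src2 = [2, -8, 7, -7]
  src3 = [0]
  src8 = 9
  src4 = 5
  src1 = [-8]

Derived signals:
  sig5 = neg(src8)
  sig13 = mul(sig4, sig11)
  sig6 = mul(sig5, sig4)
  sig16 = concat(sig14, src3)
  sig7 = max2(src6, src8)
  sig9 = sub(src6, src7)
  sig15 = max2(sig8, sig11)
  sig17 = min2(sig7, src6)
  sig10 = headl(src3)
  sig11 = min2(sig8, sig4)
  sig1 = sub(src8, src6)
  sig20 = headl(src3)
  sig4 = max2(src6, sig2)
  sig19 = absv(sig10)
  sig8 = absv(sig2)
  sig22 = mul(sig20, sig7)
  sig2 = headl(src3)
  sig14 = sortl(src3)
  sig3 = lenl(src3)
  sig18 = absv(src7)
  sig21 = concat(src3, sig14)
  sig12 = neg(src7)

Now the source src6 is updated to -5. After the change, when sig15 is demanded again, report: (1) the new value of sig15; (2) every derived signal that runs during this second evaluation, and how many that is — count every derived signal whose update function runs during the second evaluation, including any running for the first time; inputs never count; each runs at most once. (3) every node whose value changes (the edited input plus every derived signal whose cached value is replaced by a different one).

First demand of the output computes:
  sig2 = headl([0]) = 0
  sig4 = max2(-6, 0) = 0
  sig8 = absv(0) = 0
  sig11 = min2(0, 0) = 0
  sig15 = max2(0, 0) = 0

After the edit, cleaning proceeds:
  sig4: a read changed (src6 -6->-5) — executes, giving 0 — identical to its old value.
  sig11: dirty, but its reads are unchanged (sig8 unchanged, sig4 unchanged); cached 0 stands.
  sig15: dirty, but its reads are unchanged (sig8 unchanged, sig11 unchanged); cached 0 stands.

Note the absorption at sig4: it re-runs yet its value is the same, leaving the output's value untouched.

Demanding sig15 again yields 0.
1 derived signals run: sig4.
The nodes whose values change: src6.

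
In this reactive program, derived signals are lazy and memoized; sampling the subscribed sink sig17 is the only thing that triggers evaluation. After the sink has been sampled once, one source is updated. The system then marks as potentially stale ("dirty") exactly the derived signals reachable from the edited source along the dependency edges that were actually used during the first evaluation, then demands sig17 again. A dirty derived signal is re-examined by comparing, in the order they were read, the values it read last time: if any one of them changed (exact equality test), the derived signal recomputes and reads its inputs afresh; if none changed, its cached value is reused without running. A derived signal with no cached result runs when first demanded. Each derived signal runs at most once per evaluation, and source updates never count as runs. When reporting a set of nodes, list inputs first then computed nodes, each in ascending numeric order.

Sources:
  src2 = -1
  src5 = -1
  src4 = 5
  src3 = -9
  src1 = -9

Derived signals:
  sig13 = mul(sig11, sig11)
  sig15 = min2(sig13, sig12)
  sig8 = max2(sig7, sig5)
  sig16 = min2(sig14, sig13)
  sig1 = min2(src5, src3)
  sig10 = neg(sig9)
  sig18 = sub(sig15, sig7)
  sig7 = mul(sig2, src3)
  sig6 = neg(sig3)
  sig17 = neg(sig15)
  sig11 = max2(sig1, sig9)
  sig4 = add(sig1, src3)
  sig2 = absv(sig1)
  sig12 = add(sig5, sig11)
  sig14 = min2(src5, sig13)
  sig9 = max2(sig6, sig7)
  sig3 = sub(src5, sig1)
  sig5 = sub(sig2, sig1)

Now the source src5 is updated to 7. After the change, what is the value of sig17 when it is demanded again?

Demanding sig17 again yields -9.
Note where the cutoff bites: sig2 is checked, finds nothing changed, and keeps its cache.

First demand of the output computes:
  sig1 = min2(-1, -9) = -9
  sig2 = absv(-9) = 9
  sig3 = sub(-1, -9) = 8
  sig5 = sub(9, -9) = 18
  sig6 = neg(8) = -8
  sig7 = mul(9, -9) = -81
  sig9 = max2(-8, -81) = -8
  sig11 = max2(-9, -8) = -8
  sig12 = add(18, -8) = 10
  sig13 = mul(-8, -8) = 64
  sig15 = min2(64, 10) = 10
  sig17 = neg(10) = -10

After the edit, cleaning proceeds:
  sig1: a read changed (src5 -1->7) — executes, giving -9 — identical to its old value.
  sig2: dirty, but its reads are unchanged (sig1 unchanged); cached 9 stands.
  sig3: a read changed (src5 -1->7) — executes, giving 16.
  sig5: dirty, but its reads are unchanged (sig2 unchanged, sig1 unchanged); cached 18 stands.
  sig6: a read changed (sig3 8->16) — executes, giving -16.
  sig7: dirty, but its reads are unchanged (sig2 unchanged, src3 unchanged); cached -81 stands.
  sig9: a read changed (sig6 -8->-16) — executes, giving -16.
  sig11: a read changed (sig9 -8->-16) — executes, giving -9.
  sig12: a read changed (sig11 -8->-9) — executes, giving 9.
  sig13: a read changed (sig11 -8->-9; sig11 -8->-9) — executes, giving 81.
  sig15: a read changed (sig13 64->81; sig12 10->9) — executes, giving 9.
  sig17: a read changed (sig15 10->9) — executes, giving -9.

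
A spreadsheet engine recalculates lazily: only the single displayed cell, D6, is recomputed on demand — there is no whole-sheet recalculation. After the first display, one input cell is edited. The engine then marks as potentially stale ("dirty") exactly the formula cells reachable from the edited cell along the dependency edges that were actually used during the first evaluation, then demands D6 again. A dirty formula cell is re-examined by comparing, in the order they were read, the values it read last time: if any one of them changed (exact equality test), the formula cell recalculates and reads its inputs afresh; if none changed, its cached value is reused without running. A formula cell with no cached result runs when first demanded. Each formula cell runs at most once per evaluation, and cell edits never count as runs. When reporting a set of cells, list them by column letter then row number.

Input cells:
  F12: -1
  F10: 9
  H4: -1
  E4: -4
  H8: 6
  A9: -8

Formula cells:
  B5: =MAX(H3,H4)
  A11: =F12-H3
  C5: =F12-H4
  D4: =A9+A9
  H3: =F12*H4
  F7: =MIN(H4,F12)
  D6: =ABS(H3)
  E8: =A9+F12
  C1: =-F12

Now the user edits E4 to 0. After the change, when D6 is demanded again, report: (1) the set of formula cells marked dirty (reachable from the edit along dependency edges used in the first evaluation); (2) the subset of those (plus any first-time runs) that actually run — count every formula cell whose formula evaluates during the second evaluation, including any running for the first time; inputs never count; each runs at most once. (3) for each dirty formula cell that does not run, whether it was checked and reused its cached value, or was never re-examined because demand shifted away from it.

First evaluation (everything demanded from the output):
  H3 = -1 * -1 = 1
  D6 = ABS(1) = 1

Propagation after the edit:
  E4 feeds no computation that the output demands — nothing is marked dirty and nothing runs.

Key observation: E4 is never demanded by the output, so the edit triggers no recomputation at all.

Marked dirty: none.
Formula cells that run: none — 0 in total.
Every dirty formula cell ran.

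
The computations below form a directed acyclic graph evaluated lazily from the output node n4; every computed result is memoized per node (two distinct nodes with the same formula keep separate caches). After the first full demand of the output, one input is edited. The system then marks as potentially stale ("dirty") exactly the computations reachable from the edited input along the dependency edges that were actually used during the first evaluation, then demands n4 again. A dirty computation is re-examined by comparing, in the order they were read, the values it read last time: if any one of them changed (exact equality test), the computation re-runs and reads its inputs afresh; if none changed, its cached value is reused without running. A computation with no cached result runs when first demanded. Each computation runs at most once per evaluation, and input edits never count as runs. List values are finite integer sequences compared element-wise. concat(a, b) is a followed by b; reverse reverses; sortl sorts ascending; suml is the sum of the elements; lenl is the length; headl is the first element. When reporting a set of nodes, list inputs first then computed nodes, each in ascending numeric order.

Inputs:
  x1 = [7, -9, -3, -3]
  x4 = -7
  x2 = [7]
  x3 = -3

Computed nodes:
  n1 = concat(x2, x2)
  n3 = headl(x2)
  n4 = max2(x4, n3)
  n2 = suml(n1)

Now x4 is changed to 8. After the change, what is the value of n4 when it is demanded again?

Demanding n4 again yields 8.

First demand of the output computes:
  n3 = headl([7]) = 7
  n4 = max2(-7, 7) = 7

After the edit, cleaning proceeds:
  n4: a read changed (x4 -7->8) — executes, giving 8.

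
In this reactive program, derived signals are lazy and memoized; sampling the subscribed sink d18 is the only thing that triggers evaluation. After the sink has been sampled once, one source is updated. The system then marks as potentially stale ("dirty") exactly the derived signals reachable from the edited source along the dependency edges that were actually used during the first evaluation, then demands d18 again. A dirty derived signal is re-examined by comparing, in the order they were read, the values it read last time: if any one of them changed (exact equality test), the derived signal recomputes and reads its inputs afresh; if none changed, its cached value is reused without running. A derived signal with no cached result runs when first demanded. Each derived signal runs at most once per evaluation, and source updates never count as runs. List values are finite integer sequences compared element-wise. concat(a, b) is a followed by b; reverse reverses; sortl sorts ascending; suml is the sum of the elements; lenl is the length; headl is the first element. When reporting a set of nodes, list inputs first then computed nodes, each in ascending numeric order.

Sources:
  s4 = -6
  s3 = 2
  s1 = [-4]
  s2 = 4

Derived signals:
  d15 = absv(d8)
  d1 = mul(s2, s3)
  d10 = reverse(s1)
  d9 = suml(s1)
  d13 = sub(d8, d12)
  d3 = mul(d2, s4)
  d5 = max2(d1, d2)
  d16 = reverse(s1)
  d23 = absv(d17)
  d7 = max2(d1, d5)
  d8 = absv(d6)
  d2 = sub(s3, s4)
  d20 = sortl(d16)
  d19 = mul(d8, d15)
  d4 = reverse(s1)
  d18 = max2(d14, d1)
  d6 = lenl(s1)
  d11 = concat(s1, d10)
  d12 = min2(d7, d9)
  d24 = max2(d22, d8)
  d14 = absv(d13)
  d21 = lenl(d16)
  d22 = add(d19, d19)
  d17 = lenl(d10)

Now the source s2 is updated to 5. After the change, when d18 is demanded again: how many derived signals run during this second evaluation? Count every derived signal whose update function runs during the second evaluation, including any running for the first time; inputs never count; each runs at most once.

5 derived signals run: d1, d5, d7, d12, d18.
Note where the cutoff bites: d13 is checked, finds nothing changed, and keeps its cache.

First demand of the output computes:
  d1 = mul(4, 2) = 8
  d2 = sub(2, -6) = 8
  d5 = max2(8, 8) = 8
  d6 = lenl([-4]) = 1
  d7 = max2(8, 8) = 8
  d8 = absv(1) = 1
  d9 = suml([-4]) = -4
  d12 = min2(8, -4) = -4
  d13 = sub(1, -4) = 5
  d14 = absv(5) = 5
  d18 = max2(5, 8) = 8

After the edit, cleaning proceeds:
  d1: a read changed (s2 4->5) — executes, giving 10.
  d5: a read changed (d1 8->10) — executes, giving 10.
  d7: a read changed (d1 8->10; d5 8->10) — executes, giving 10.
  d12: a read changed (d7 8->10) — executes, giving -4 — identical to its old value.
  d13: dirty, but its reads are unchanged (d8 unchanged, d12 unchanged); cached 5 stands.
  d14: dirty, but its reads are unchanged (d13 unchanged); cached 5 stands.
  d18: a read changed (d1 8->10) — executes, giving 10.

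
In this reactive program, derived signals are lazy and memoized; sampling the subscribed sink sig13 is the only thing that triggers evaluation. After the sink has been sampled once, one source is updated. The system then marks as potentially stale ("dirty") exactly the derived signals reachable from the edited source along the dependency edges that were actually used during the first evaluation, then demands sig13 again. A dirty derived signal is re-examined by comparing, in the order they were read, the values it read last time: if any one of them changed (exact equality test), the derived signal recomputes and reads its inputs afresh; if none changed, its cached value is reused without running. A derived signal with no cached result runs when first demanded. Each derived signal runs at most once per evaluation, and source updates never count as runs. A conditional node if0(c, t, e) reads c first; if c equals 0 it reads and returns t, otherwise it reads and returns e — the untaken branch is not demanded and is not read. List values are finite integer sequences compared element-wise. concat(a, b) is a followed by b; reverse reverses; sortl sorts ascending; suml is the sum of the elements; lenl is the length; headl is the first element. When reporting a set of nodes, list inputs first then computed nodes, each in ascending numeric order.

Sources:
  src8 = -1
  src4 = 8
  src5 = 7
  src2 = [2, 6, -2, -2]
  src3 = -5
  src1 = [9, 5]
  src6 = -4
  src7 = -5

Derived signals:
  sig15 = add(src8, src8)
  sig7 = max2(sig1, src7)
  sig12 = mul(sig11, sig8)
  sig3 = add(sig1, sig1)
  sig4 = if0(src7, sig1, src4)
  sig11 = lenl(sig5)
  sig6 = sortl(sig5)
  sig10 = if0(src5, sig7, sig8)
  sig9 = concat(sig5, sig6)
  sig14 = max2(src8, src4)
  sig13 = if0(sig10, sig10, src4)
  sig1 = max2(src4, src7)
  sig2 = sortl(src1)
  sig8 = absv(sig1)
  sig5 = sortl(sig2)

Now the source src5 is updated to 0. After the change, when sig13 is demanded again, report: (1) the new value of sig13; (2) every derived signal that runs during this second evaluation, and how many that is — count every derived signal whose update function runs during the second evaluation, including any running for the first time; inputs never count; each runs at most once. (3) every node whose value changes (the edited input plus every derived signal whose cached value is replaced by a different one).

First demand of the output computes:
  sig1 = max2(8, -5) = 8
  sig8 = absv(8) = 8
  sig10 = if0(src5=7 -> else branch sig8) = 8
  sig13 = if0(sig10=8 -> else branch src4) = 8

After the edit, cleaning proceeds:
  sig7: had never run; runs now, result 8.
  sig10: a read changed (src5 7->0) — executes, giving 8 — identical to its old value.
  sig13: dirty, but its reads are unchanged (sig10 unchanged, src4 unchanged); cached 8 stands.

Note the branch switch — sig7 had no cache and runs now for the first time.

Demanding sig13 again yields 8.
2 derived signals run: sig7, sig10.
The nodes whose values change: src5.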